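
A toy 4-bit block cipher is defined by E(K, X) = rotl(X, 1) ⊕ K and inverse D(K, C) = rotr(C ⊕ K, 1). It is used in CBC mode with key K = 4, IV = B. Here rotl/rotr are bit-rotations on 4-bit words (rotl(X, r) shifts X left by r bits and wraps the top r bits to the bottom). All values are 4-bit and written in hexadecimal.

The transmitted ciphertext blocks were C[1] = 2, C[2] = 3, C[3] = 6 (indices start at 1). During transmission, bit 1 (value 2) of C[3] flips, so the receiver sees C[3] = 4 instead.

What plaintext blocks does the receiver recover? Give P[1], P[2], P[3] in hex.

P[1] = 8, P[2] = 9, P[3] = 3

CBC decryption: P_i = D(K, C_i) ⊕ C_{i−1}, with C_{0} = IV.
Only C[3] changed, to 4. In CBC, a change in C_i garbles P_i and flips the same bit in P_{i+1}. Decrypting the received ciphertext:
P[1]: D(K, 2) = 3; 3 ⊕ B = 8.
P[2]: D(K, 3) = B; B ⊕ 2 = 9.
P[3]: D(K, 4) = 0; 0 ⊕ 3 = 3.
Blocks that differ from the original plaintext: P[3].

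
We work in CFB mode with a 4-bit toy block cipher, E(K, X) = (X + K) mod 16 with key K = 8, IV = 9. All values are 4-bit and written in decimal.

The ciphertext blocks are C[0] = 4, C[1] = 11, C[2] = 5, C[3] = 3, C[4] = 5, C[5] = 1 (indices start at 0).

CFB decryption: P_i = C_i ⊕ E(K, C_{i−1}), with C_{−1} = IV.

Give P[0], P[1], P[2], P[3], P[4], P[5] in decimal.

P[0]: E(K, 9) = 1; 4 ⊕ 1 = 5.
P[1]: E(K, 4) = 12; 11 ⊕ 12 = 7.
P[2]: E(K, 11) = 3; 5 ⊕ 3 = 6.
P[3]: E(K, 5) = 13; 3 ⊕ 13 = 14.
P[4]: E(K, 3) = 11; 5 ⊕ 11 = 14.
P[5]: E(K, 5) = 13; 1 ⊕ 13 = 12.

P[0] = 5, P[1] = 7, P[2] = 6, P[3] = 14, P[4] = 14, P[5] = 12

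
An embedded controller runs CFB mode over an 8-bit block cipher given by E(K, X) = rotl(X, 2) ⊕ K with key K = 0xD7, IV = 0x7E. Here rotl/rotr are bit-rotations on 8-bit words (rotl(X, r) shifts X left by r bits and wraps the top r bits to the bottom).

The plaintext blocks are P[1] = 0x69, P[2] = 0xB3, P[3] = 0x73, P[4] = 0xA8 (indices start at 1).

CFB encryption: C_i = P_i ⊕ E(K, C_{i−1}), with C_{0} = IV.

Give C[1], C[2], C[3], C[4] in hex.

C[1]: E(K, 0x7E) = 0x2E; 0x69 ⊕ 0x2E = 0x47.
C[2]: E(K, 0x47) = 0xCA; 0xB3 ⊕ 0xCA = 0x79.
C[3]: E(K, 0x79) = 0x32; 0x73 ⊕ 0x32 = 0x41.
C[4]: E(K, 0x41) = 0xD2; 0xA8 ⊕ 0xD2 = 0x7A.

C[1] = 0x47, C[2] = 0x79, C[3] = 0x41, C[4] = 0x7A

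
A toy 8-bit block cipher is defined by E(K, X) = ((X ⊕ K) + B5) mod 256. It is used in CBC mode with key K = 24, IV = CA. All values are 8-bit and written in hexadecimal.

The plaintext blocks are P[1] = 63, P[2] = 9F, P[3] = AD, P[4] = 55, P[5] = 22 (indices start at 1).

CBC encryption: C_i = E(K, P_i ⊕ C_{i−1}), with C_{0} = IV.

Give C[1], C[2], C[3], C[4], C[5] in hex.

C[1] = 42, C[2] = AE, C[3] = DC, C[4] = 62, C[5] = 19

C[1]: P[1] ⊕ CA = A9; E(K, A9) = 42.
C[2]: P[2] ⊕ 42 = DD; E(K, DD) = AE.
C[3]: P[3] ⊕ AE = 03; E(K, 03) = DC.
C[4]: P[4] ⊕ DC = 89; E(K, 89) = 62.
C[5]: P[5] ⊕ 62 = 40; E(K, 40) = 19.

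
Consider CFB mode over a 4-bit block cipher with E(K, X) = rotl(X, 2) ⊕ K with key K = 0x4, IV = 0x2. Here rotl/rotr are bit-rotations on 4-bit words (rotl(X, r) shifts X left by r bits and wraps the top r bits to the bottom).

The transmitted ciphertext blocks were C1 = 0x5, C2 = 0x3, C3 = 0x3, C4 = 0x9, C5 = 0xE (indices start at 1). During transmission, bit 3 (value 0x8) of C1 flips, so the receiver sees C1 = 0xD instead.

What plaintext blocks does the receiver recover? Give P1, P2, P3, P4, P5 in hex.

CFB decryption: P_i = C_i ⊕ E(K, C_{i−1}), with C_{0} = IV.
Only C1 changed, to 0xD. In CFB, a change in C_i flips the same bit in P_i and garbles P_{i+1}. Decrypting the received ciphertext:
P1: E(K, 0x2) = 0xC; 0xD ⊕ 0xC = 0x1.
P2: E(K, 0xD) = 0x3; 0x3 ⊕ 0x3 = 0x0.
P3: E(K, 0x3) = 0x8; 0x3 ⊕ 0x8 = 0xB.
P4: E(K, 0x3) = 0x8; 0x9 ⊕ 0x8 = 0x1.
P5: E(K, 0x9) = 0x2; 0xE ⊕ 0x2 = 0xC.
Blocks that differ from the original plaintext: P1, P2.

P1 = 0x1, P2 = 0x0, P3 = 0xB, P4 = 0x1, P5 = 0xC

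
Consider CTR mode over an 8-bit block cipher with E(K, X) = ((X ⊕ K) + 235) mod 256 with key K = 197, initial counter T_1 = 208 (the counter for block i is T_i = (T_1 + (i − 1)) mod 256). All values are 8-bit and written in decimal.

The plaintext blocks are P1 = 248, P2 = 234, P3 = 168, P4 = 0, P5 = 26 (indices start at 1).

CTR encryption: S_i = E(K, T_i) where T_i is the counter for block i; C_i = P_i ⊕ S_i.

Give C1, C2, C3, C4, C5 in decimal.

C1 = 248, C2 = 21, C3 = 170, C4 = 1, C5 = 230

C1: T = 208, S = E(K, T) = 0; 248 ⊕ 0 = 248.
C2: T = 209, S = E(K, T) = 255; 234 ⊕ 255 = 21.
C3: T = 210, S = E(K, T) = 2; 168 ⊕ 2 = 170.
C4: T = 211, S = E(K, T) = 1; 0 ⊕ 1 = 1.
C5: T = 212, S = E(K, T) = 252; 26 ⊕ 252 = 230.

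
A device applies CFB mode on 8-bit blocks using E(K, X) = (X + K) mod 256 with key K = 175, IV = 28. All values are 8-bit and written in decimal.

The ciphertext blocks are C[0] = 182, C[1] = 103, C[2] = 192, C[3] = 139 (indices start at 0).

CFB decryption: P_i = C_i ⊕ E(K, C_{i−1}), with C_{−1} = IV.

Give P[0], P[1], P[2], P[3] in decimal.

P[0] = 125, P[1] = 2, P[2] = 214, P[3] = 228

P[0]: E(K, 28) = 203; 182 ⊕ 203 = 125.
P[1]: E(K, 182) = 101; 103 ⊕ 101 = 2.
P[2]: E(K, 103) = 22; 192 ⊕ 22 = 214.
P[3]: E(K, 192) = 111; 139 ⊕ 111 = 228.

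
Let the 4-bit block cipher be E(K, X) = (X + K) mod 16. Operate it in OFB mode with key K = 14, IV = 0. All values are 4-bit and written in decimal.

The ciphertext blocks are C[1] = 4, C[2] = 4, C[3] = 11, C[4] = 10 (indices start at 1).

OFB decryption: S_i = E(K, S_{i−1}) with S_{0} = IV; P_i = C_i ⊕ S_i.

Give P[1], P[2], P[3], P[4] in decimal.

P[1] = 10, P[2] = 8, P[3] = 1, P[4] = 2

P[1]: S = E(K, 0) = 14; 4 ⊕ 14 = 10.
P[2]: S = E(K, 14) = 12; 4 ⊕ 12 = 8.
P[3]: S = E(K, 12) = 10; 11 ⊕ 10 = 1.
P[4]: S = E(K, 10) = 8; 10 ⊕ 8 = 2.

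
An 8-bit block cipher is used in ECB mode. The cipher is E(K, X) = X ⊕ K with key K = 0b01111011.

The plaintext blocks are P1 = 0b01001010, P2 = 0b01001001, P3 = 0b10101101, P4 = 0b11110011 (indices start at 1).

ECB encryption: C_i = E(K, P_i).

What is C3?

C3: E(K, 0b10101101) = 0b11010110.

C3 = 0b11010110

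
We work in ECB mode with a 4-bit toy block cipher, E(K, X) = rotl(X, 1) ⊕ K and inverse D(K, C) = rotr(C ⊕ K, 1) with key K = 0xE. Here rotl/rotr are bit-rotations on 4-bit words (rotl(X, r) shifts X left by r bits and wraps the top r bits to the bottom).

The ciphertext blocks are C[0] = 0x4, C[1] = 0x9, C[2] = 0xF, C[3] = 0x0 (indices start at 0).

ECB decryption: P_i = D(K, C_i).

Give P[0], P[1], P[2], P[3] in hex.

P[0]: D(K, 0x4) = 0x5.
P[1]: D(K, 0x9) = 0xB.
P[2]: D(K, 0xF) = 0x8.
P[3]: D(K, 0x0) = 0x7.

P[0] = 0x5, P[1] = 0xB, P[2] = 0x8, P[3] = 0x7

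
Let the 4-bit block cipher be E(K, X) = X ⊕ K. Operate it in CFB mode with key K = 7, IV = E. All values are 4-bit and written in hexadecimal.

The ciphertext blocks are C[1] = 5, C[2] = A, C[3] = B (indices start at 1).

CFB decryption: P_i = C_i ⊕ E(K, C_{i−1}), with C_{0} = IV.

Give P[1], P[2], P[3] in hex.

P[1]: E(K, E) = 9; 5 ⊕ 9 = C.
P[2]: E(K, 5) = 2; A ⊕ 2 = 8.
P[3]: E(K, A) = D; B ⊕ D = 6.

P[1] = C, P[2] = 8, P[3] = 6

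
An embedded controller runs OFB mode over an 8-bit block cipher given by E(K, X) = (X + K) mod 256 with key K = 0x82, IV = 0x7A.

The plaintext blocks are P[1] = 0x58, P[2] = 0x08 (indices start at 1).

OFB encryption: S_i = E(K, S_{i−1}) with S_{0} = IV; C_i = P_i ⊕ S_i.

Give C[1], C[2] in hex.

C[1] = 0xA4, C[2] = 0x76

C[1]: S = E(K, 0x7A) = 0xFC; 0x58 ⊕ 0xFC = 0xA4.
C[2]: S = E(K, 0xFC) = 0x7E; 0x08 ⊕ 0x7E = 0x76.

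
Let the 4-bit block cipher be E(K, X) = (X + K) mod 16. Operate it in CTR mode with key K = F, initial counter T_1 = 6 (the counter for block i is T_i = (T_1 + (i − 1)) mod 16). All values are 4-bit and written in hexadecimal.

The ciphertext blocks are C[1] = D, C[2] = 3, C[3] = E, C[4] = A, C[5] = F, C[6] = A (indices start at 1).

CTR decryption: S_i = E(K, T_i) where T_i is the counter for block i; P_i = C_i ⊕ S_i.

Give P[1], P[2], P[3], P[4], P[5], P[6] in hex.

P[1]: T = 6, S = E(K, T) = 5; D ⊕ 5 = 8.
P[2]: T = 7, S = E(K, T) = 6; 3 ⊕ 6 = 5.
P[3]: T = 8, S = E(K, T) = 7; E ⊕ 7 = 9.
P[4]: T = 9, S = E(K, T) = 8; A ⊕ 8 = 2.
P[5]: T = A, S = E(K, T) = 9; F ⊕ 9 = 6.
P[6]: T = B, S = E(K, T) = A; A ⊕ A = 0.

P[1] = 8, P[2] = 5, P[3] = 9, P[4] = 2, P[5] = 6, P[6] = 0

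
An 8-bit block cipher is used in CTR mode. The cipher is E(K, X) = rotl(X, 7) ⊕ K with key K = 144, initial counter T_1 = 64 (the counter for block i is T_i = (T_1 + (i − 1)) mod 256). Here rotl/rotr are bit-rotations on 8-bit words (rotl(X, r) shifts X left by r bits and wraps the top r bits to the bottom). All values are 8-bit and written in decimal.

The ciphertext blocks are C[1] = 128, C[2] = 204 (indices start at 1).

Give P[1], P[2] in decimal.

P[1] = 48, P[2] = 252

CTR decryption: S_i = E(K, T_i) where T_i is the counter for block i; P_i = C_i ⊕ S_i.
P[1]: T = 64, S = E(K, T) = 176; 128 ⊕ 176 = 48.
P[2]: T = 65, S = E(K, T) = 48; 204 ⊕ 48 = 252.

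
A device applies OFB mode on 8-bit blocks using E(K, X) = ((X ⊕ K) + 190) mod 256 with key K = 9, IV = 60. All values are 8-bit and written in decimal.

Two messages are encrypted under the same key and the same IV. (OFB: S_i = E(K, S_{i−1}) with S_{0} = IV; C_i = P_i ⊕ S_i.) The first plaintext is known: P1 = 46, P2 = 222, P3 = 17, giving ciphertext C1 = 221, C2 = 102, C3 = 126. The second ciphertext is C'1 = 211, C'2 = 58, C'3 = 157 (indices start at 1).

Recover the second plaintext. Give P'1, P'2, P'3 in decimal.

In OFB with a reused IV, both messages share the same keystream S_i, so C_i ⊕ C'_i = P_i ⊕ P'_i and thus P'_i = P_i ⊕ C_i ⊕ C'_i.
P'1: 46 ⊕ 221 ⊕ 211 = 32.
P'2: 222 ⊕ 102 ⊕ 58 = 130.
P'3: 17 ⊕ 126 ⊕ 157 = 242.

P'1 = 32, P'2 = 130, P'3 = 242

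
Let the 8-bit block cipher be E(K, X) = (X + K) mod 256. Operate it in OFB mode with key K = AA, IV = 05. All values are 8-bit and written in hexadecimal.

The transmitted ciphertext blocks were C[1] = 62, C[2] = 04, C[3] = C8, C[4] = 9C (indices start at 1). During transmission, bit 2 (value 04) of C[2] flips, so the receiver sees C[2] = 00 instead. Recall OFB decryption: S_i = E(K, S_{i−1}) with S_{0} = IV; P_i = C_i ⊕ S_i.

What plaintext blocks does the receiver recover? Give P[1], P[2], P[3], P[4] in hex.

P[1] = CD, P[2] = 59, P[3] = CB, P[4] = 31

Only C[2] changed, to 00. In OFB, a change in C_i flips the same bit in P_i only; the keystream is unaffected. Decrypting the received ciphertext:
P[1]: S = E(K, 05) = AF; 62 ⊕ AF = CD.
P[2]: S = E(K, AF) = 59; 00 ⊕ 59 = 59.
P[3]: S = E(K, 59) = 03; C8 ⊕ 03 = CB.
P[4]: S = E(K, 03) = AD; 9C ⊕ AD = 31.
Blocks that differ from the original plaintext: P[2].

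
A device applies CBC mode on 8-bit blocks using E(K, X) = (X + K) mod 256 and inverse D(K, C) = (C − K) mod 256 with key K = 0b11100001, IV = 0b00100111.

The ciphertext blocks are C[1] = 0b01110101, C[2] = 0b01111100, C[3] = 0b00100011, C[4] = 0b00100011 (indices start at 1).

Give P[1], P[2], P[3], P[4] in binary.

CBC decryption: P_i = D(K, C_i) ⊕ C_{i−1}, with C_{0} = IV.
P[1]: D(K, 0b01110101) = 0b10010100; 0b10010100 ⊕ 0b00100111 = 0b10110011.
P[2]: D(K, 0b01111100) = 0b10011011; 0b10011011 ⊕ 0b01110101 = 0b11101110.
P[3]: D(K, 0b00100011) = 0b01000010; 0b01000010 ⊕ 0b01111100 = 0b00111110.
P[4]: D(K, 0b00100011) = 0b01000010; 0b01000010 ⊕ 0b00100011 = 0b01100001.

P[1] = 0b10110011, P[2] = 0b11101110, P[3] = 0b00111110, P[4] = 0b01100001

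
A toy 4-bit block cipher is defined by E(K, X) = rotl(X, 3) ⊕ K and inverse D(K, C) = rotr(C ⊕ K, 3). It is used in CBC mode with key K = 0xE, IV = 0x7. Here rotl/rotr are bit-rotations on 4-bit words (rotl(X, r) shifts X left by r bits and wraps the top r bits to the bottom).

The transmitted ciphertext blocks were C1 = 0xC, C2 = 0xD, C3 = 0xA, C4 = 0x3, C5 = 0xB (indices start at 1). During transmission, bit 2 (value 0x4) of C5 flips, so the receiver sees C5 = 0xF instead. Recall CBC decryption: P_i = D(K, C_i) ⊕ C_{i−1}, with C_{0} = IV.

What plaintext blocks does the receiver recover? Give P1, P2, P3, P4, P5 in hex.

P1 = 0x3, P2 = 0xA, P3 = 0x5, P4 = 0x1, P5 = 0x1

Only C5 changed, to 0xF. In CBC, a change in C_i garbles P_i and flips the same bit in P_{i+1}. Decrypting the received ciphertext:
P1: D(K, 0xC) = 0x4; 0x4 ⊕ 0x7 = 0x3.
P2: D(K, 0xD) = 0x6; 0x6 ⊕ 0xC = 0xA.
P3: D(K, 0xA) = 0x8; 0x8 ⊕ 0xD = 0x5.
P4: D(K, 0x3) = 0xB; 0xB ⊕ 0xA = 0x1.
P5: D(K, 0xF) = 0x2; 0x2 ⊕ 0x3 = 0x1.
Blocks that differ from the original plaintext: P5.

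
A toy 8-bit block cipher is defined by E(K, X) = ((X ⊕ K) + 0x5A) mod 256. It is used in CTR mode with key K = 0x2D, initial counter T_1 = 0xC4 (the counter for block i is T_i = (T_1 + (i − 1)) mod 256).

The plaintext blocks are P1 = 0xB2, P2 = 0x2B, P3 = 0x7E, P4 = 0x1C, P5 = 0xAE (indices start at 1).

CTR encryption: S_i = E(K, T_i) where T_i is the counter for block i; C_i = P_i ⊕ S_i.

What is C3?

C1: T = 0xC4, S = E(K, T) = 0x43; 0xB2 ⊕ 0x43 = 0xF1.
C2: T = 0xC5, S = E(K, T) = 0x42; 0x2B ⊕ 0x42 = 0x69.
C3: T = 0xC6, S = E(K, T) = 0x45; 0x7E ⊕ 0x45 = 0x3B.

C3 = 0x3B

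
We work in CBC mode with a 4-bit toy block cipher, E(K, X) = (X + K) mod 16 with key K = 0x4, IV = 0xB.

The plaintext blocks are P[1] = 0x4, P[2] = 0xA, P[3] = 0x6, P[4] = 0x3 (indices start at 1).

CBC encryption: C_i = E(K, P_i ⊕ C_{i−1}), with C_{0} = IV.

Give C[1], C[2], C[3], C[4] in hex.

C[1] = 0x3, C[2] = 0xD, C[3] = 0xF, C[4] = 0x0

C[1]: P[1] ⊕ 0xB = 0xF; E(K, 0xF) = 0x3.
C[2]: P[2] ⊕ 0x3 = 0x9; E(K, 0x9) = 0xD.
C[3]: P[3] ⊕ 0xD = 0xB; E(K, 0xB) = 0xF.
C[4]: P[4] ⊕ 0xF = 0xC; E(K, 0xC) = 0x0.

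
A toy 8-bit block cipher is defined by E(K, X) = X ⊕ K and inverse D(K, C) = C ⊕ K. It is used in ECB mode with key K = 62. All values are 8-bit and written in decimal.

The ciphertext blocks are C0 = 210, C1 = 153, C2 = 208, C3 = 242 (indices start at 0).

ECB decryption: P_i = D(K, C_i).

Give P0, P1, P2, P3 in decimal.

P0: D(K, 210) = 236.
P1: D(K, 153) = 167.
P2: D(K, 208) = 238.
P3: D(K, 242) = 204.

P0 = 236, P1 = 167, P2 = 238, P3 = 204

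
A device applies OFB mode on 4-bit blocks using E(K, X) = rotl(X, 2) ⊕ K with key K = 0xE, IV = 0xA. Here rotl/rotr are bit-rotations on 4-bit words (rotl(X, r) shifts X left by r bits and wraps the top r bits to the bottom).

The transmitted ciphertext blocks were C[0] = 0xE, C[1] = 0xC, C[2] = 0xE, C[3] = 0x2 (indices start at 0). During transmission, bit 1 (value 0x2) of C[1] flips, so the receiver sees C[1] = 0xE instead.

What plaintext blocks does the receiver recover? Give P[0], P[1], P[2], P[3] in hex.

OFB decryption: S_i = E(K, S_{i−1}) with S_{−1} = IV; P_i = C_i ⊕ S_i.
Only C[1] changed, to 0xE. In OFB, a change in C_i flips the same bit in P_i only; the keystream is unaffected. Decrypting the received ciphertext:
P[0]: S = E(K, 0xA) = 0x4; 0xE ⊕ 0x4 = 0xA.
P[1]: S = E(K, 0x4) = 0xF; 0xE ⊕ 0xF = 0x1.
P[2]: S = E(K, 0xF) = 0x1; 0xE ⊕ 0x1 = 0xF.
P[3]: S = E(K, 0x1) = 0xA; 0x2 ⊕ 0xA = 0x8.
Blocks that differ from the original plaintext: P[1].

P[0] = 0xA, P[1] = 0x1, P[2] = 0xF, P[3] = 0x8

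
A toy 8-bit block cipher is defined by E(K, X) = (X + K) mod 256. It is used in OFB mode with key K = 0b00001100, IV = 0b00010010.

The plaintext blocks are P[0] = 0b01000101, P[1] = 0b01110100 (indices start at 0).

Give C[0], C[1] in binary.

OFB encryption: S_i = E(K, S_{i−1}) with S_{−1} = IV; C_i = P_i ⊕ S_i.
C[0]: S = E(K, 0b00010010) = 0b00011110; 0b01000101 ⊕ 0b00011110 = 0b01011011.
C[1]: S = E(K, 0b00011110) = 0b00101010; 0b01110100 ⊕ 0b00101010 = 0b01011110.

C[0] = 0b01011011, C[1] = 0b01011110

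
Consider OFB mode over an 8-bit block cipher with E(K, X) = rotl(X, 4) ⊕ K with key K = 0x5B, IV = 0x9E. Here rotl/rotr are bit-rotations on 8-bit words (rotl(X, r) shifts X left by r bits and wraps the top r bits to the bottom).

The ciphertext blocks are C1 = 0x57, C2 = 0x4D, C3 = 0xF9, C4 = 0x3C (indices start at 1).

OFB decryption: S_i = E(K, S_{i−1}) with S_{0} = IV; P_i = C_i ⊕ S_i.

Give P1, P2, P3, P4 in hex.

P1 = 0xE5, P2 = 0x3D, P3 = 0xA5, P4 = 0xA2

P1: S = E(K, 0x9E) = 0xB2; 0x57 ⊕ 0xB2 = 0xE5.
P2: S = E(K, 0xB2) = 0x70; 0x4D ⊕ 0x70 = 0x3D.
P3: S = E(K, 0x70) = 0x5C; 0xF9 ⊕ 0x5C = 0xA5.
P4: S = E(K, 0x5C) = 0x9E; 0x3C ⊕ 0x9E = 0xA2.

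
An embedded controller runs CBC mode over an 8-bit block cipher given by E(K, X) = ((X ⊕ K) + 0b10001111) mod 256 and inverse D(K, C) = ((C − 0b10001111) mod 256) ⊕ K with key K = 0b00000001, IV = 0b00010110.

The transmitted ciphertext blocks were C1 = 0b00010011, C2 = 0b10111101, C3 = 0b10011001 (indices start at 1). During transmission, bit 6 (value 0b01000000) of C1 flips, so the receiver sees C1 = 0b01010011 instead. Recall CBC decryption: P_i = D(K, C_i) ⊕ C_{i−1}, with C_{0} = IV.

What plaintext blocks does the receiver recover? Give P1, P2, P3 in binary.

P1 = 0b11010011, P2 = 0b01111100, P3 = 0b10110110

Only C1 changed, to 0b01010011. In CBC, a change in C_i garbles P_i and flips the same bit in P_{i+1}. Decrypting the received ciphertext:
P1: D(K, 0b01010011) = 0b11000101; 0b11000101 ⊕ 0b00010110 = 0b11010011.
P2: D(K, 0b10111101) = 0b00101111; 0b00101111 ⊕ 0b01010011 = 0b01111100.
P3: D(K, 0b10011001) = 0b00001011; 0b00001011 ⊕ 0b10111101 = 0b10110110.
Blocks that differ from the original plaintext: P1, P2.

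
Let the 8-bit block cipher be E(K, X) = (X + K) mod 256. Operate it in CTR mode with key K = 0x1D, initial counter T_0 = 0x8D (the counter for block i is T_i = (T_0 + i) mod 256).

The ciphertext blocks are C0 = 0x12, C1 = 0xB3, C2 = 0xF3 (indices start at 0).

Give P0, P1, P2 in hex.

CTR decryption: S_i = E(K, T_i) where T_i is the counter for block i; P_i = C_i ⊕ S_i.
P0: T = 0x8D, S = E(K, T) = 0xAA; 0x12 ⊕ 0xAA = 0xB8.
P1: T = 0x8E, S = E(K, T) = 0xAB; 0xB3 ⊕ 0xAB = 0x18.
P2: T = 0x8F, S = E(K, T) = 0xAC; 0xF3 ⊕ 0xAC = 0x5F.

P0 = 0xB8, P1 = 0x18, P2 = 0x5F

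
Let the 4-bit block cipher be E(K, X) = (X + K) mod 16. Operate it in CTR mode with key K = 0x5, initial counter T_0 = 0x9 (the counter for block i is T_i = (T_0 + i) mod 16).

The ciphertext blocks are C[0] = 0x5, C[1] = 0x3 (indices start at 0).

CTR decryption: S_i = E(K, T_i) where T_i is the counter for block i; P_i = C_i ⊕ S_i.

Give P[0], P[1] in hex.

P[0] = 0xB, P[1] = 0xC

P[0]: T = 0x9, S = E(K, T) = 0xE; 0x5 ⊕ 0xE = 0xB.
P[1]: T = 0xA, S = E(K, T) = 0xF; 0x3 ⊕ 0xF = 0xC.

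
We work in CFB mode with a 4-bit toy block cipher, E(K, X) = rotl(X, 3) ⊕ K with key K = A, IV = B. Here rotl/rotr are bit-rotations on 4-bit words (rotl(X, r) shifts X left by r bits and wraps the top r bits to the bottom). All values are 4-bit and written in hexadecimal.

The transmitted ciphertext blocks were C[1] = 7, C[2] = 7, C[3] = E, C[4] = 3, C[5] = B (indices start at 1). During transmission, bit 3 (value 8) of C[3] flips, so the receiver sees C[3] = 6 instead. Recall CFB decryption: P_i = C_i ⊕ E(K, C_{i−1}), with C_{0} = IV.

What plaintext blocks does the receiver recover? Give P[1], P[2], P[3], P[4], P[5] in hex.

P[1] = 0, P[2] = 6, P[3] = 7, P[4] = A, P[5] = 8

Only C[3] changed, to 6. In CFB, a change in C_i flips the same bit in P_i and garbles P_{i+1}. Decrypting the received ciphertext:
P[1]: E(K, B) = 7; 7 ⊕ 7 = 0.
P[2]: E(K, 7) = 1; 7 ⊕ 1 = 6.
P[3]: E(K, 7) = 1; 6 ⊕ 1 = 7.
P[4]: E(K, 6) = 9; 3 ⊕ 9 = A.
P[5]: E(K, 3) = 3; B ⊕ 3 = 8.
Blocks that differ from the original plaintext: P[3], P[4].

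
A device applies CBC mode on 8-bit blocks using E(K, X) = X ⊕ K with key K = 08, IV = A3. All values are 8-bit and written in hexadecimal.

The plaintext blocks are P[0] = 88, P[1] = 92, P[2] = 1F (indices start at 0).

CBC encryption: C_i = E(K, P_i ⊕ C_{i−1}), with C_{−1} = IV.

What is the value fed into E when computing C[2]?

A6

C[0]: P[0] ⊕ A3 = 2B; E(K, 2B) = 23.
C[1]: P[1] ⊕ 23 = B1; E(K, B1) = B9.
C[2]: P[2] ⊕ B9 = A6; E(K, A6) = AE.
So the input to E for block [2] is A6.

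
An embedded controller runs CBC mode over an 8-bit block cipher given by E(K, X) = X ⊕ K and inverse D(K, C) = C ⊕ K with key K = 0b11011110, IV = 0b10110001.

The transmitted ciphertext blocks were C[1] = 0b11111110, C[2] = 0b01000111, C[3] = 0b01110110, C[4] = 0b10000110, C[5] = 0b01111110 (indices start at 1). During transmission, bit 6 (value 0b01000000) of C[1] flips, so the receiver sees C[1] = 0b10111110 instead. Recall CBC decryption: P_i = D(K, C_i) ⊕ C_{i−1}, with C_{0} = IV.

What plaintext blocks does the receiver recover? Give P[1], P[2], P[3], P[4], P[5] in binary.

P[1] = 0b11010001, P[2] = 0b00100111, P[3] = 0b11101111, P[4] = 0b00101110, P[5] = 0b00100110

Only C[1] changed, to 0b10111110. In CBC, a change in C_i garbles P_i and flips the same bit in P_{i+1}. Decrypting the received ciphertext:
P[1]: D(K, 0b10111110) = 0b01100000; 0b01100000 ⊕ 0b10110001 = 0b11010001.
P[2]: D(K, 0b01000111) = 0b10011001; 0b10011001 ⊕ 0b10111110 = 0b00100111.
P[3]: D(K, 0b01110110) = 0b10101000; 0b10101000 ⊕ 0b01000111 = 0b11101111.
P[4]: D(K, 0b10000110) = 0b01011000; 0b01011000 ⊕ 0b01110110 = 0b00101110.
P[5]: D(K, 0b01111110) = 0b10100000; 0b10100000 ⊕ 0b10000110 = 0b00100110.
Blocks that differ from the original plaintext: P[1], P[2].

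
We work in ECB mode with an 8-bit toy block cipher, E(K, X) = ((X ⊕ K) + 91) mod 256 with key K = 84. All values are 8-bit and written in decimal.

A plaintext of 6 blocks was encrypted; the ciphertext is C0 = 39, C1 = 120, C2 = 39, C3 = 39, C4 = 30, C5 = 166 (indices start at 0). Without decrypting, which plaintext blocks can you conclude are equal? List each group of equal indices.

ECB encrypts each block independently with the same key, so equal ciphertext blocks imply equal plaintext blocks.
C0 = C2 = C3 = 39, so P0 = P2 = P3.

P0 = P2 = P3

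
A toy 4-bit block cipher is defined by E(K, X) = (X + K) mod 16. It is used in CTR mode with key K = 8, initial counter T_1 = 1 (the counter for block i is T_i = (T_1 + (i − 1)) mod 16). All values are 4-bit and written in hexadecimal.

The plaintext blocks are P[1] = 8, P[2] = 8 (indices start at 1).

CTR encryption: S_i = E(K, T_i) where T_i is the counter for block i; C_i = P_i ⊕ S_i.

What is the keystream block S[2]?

A

C[1]: T = 1, S = E(K, T) = 9; 8 ⊕ 9 = 1.
C[2]: T = 2, S = E(K, T) = A; 8 ⊕ A = 2.
So S[2] = A.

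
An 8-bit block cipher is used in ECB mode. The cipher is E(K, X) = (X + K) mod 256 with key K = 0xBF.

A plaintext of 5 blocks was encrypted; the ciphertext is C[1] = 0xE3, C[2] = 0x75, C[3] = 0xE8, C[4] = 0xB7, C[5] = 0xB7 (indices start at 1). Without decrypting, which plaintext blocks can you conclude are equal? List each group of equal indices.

ECB encrypts each block independently with the same key, so equal ciphertext blocks imply equal plaintext blocks.
C[4] = C[5] = 0xB7, so P[4] = P[5].

P[4] = P[5]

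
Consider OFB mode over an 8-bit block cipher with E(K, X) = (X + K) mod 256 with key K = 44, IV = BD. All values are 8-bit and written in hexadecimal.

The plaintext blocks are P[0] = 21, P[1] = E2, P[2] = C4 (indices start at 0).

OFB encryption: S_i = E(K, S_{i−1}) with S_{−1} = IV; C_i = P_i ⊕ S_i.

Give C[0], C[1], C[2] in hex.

C[0]: S = E(K, BD) = 01; 21 ⊕ 01 = 20.
C[1]: S = E(K, 01) = 45; E2 ⊕ 45 = A7.
C[2]: S = E(K, 45) = 89; C4 ⊕ 89 = 4D.

C[0] = 20, C[1] = A7, C[2] = 4D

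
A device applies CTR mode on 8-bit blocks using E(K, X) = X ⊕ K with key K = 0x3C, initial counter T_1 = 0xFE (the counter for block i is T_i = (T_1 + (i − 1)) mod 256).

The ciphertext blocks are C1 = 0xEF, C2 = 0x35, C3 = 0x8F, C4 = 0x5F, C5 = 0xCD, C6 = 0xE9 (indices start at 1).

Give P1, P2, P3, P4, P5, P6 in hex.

P1 = 0x2D, P2 = 0xF6, P3 = 0xB3, P4 = 0x62, P5 = 0xF3, P6 = 0xD6

CTR decryption: S_i = E(K, T_i) where T_i is the counter for block i; P_i = C_i ⊕ S_i.
P1: T = 0xFE, S = E(K, T) = 0xC2; 0xEF ⊕ 0xC2 = 0x2D.
P2: T = 0xFF, S = E(K, T) = 0xC3; 0x35 ⊕ 0xC3 = 0xF6.
P3: T = 0x00, S = E(K, T) = 0x3C; 0x8F ⊕ 0x3C = 0xB3.
P4: T = 0x01, S = E(K, T) = 0x3D; 0x5F ⊕ 0x3D = 0x62.
P5: T = 0x02, S = E(K, T) = 0x3E; 0xCD ⊕ 0x3E = 0xF3.
P6: T = 0x03, S = E(K, T) = 0x3F; 0xE9 ⊕ 0x3F = 0xD6.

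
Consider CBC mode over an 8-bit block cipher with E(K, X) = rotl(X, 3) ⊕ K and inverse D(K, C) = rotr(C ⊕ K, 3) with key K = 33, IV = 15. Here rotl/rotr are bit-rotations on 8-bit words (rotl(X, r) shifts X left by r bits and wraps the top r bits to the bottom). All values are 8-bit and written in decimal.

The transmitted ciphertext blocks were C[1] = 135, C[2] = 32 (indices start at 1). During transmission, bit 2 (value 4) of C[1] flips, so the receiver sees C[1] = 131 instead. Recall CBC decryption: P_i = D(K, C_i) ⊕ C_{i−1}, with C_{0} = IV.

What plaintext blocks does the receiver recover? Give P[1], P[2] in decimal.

Only C[1] changed, to 131. In CBC, a change in C_i garbles P_i and flips the same bit in P_{i+1}. Decrypting the received ciphertext:
P[1]: D(K, 131) = 84; 84 ⊕ 15 = 91.
P[2]: D(K, 32) = 32; 32 ⊕ 131 = 163.
Blocks that differ from the original plaintext: P[1], P[2].

P[1] = 91, P[2] = 163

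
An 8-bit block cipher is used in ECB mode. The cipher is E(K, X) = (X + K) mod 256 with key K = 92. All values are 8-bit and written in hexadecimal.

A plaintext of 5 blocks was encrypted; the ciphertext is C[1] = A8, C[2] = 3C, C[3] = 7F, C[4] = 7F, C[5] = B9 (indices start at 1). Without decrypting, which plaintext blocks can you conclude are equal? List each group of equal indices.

ECB encrypts each block independently with the same key, so equal ciphertext blocks imply equal plaintext blocks.
C[3] = C[4] = 7F, so P[3] = P[4].

P[3] = P[4]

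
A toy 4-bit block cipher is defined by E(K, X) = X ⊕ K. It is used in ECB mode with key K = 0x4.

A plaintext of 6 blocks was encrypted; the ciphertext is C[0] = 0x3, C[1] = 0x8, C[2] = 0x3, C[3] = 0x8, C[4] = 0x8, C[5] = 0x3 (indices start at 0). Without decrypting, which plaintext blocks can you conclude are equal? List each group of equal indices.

P[0] = P[2] = P[5]; P[1] = P[3] = P[4]

ECB encrypts each block independently with the same key, so equal ciphertext blocks imply equal plaintext blocks.
C[0] = C[2] = C[5] = 0x3, so P[0] = P[2] = P[5].
C[1] = C[3] = C[4] = 0x8, so P[1] = P[3] = P[4].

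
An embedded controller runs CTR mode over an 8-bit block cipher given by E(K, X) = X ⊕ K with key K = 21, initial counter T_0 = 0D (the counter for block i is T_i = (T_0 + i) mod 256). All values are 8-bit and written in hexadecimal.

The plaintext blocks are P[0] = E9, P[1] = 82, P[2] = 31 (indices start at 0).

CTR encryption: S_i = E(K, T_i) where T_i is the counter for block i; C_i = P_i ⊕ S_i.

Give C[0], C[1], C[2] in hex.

C[0] = C5, C[1] = AD, C[2] = 1F

C[0]: T = 0D, S = E(K, T) = 2C; E9 ⊕ 2C = C5.
C[1]: T = 0E, S = E(K, T) = 2F; 82 ⊕ 2F = AD.
C[2]: T = 0F, S = E(K, T) = 2E; 31 ⊕ 2E = 1F.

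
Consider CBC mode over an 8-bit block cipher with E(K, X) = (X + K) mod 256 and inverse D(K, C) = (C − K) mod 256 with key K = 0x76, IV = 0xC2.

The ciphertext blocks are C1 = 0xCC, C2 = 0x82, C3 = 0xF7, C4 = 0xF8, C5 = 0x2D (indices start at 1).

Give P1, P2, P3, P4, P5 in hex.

CBC decryption: P_i = D(K, C_i) ⊕ C_{i−1}, with C_{0} = IV.
P1: D(K, 0xCC) = 0x56; 0x56 ⊕ 0xC2 = 0x94.
P2: D(K, 0x82) = 0x0C; 0x0C ⊕ 0xCC = 0xC0.
P3: D(K, 0xF7) = 0x81; 0x81 ⊕ 0x82 = 0x03.
P4: D(K, 0xF8) = 0x82; 0x82 ⊕ 0xF7 = 0x75.
P5: D(K, 0x2D) = 0xB7; 0xB7 ⊕ 0xF8 = 0x4F.

P1 = 0x94, P2 = 0xC0, P3 = 0x03, P4 = 0x75, P5 = 0x4F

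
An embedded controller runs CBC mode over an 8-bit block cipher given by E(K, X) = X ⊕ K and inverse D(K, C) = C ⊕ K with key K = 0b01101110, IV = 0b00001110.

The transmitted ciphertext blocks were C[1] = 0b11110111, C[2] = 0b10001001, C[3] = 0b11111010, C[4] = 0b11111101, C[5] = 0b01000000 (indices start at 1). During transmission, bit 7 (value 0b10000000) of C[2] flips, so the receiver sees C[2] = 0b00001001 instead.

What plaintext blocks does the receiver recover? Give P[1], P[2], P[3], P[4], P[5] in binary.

P[1] = 0b10010111, P[2] = 0b10010000, P[3] = 0b10011101, P[4] = 0b01101001, P[5] = 0b11010011

CBC decryption: P_i = D(K, C_i) ⊕ C_{i−1}, with C_{0} = IV.
Only C[2] changed, to 0b00001001. In CBC, a change in C_i garbles P_i and flips the same bit in P_{i+1}. Decrypting the received ciphertext:
P[1]: D(K, 0b11110111) = 0b10011001; 0b10011001 ⊕ 0b00001110 = 0b10010111.
P[2]: D(K, 0b00001001) = 0b01100111; 0b01100111 ⊕ 0b11110111 = 0b10010000.
P[3]: D(K, 0b11111010) = 0b10010100; 0b10010100 ⊕ 0b00001001 = 0b10011101.
P[4]: D(K, 0b11111101) = 0b10010011; 0b10010011 ⊕ 0b11111010 = 0b01101001.
P[5]: D(K, 0b01000000) = 0b00101110; 0b00101110 ⊕ 0b11111101 = 0b11010011.
Blocks that differ from the original plaintext: P[2], P[3].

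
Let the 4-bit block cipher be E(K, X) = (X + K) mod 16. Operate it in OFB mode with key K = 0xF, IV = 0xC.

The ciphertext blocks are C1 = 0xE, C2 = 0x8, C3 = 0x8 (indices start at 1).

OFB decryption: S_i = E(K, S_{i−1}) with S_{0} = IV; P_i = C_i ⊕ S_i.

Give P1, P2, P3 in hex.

P1 = 0x5, P2 = 0x2, P3 = 0x1

P1: S = E(K, 0xC) = 0xB; 0xE ⊕ 0xB = 0x5.
P2: S = E(K, 0xB) = 0xA; 0x8 ⊕ 0xA = 0x2.
P3: S = E(K, 0xA) = 0x9; 0x8 ⊕ 0x9 = 0x1.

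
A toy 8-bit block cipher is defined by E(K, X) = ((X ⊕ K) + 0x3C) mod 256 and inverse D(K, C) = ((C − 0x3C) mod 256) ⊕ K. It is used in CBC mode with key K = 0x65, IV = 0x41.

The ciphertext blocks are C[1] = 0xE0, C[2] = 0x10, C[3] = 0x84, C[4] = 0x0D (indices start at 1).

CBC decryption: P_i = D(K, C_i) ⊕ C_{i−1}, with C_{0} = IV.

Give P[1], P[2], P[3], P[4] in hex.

P[1]: D(K, 0xE0) = 0xC1; 0xC1 ⊕ 0x41 = 0x80.
P[2]: D(K, 0x10) = 0xB1; 0xB1 ⊕ 0xE0 = 0x51.
P[3]: D(K, 0x84) = 0x2D; 0x2D ⊕ 0x10 = 0x3D.
P[4]: D(K, 0x0D) = 0xB4; 0xB4 ⊕ 0x84 = 0x30.

P[1] = 0x80, P[2] = 0x51, P[3] = 0x3D, P[4] = 0x30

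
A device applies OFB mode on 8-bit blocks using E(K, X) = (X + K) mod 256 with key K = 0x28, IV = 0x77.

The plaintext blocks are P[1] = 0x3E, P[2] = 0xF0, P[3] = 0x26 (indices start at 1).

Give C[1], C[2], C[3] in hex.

OFB encryption: S_i = E(K, S_{i−1}) with S_{0} = IV; C_i = P_i ⊕ S_i.
C[1]: S = E(K, 0x77) = 0x9F; 0x3E ⊕ 0x9F = 0xA1.
C[2]: S = E(K, 0x9F) = 0xC7; 0xF0 ⊕ 0xC7 = 0x37.
C[3]: S = E(K, 0xC7) = 0xEF; 0x26 ⊕ 0xEF = 0xC9.

C[1] = 0xA1, C[2] = 0x37, C[3] = 0xC9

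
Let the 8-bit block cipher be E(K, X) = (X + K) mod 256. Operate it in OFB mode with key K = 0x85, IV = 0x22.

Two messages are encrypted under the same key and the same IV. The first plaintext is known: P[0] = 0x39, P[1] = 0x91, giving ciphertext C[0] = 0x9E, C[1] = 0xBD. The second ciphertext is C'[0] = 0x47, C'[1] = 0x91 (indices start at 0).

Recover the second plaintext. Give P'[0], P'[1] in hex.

P'[0] = 0xE0, P'[1] = 0xBD

In OFB with a reused IV, both messages share the same keystream S_i, so C_i ⊕ C'_i = P_i ⊕ P'_i and thus P'_i = P_i ⊕ C_i ⊕ C'_i.
P'[0]: 0x39 ⊕ 0x9E ⊕ 0x47 = 0xE0.
P'[1]: 0x91 ⊕ 0xBD ⊕ 0x91 = 0xBD.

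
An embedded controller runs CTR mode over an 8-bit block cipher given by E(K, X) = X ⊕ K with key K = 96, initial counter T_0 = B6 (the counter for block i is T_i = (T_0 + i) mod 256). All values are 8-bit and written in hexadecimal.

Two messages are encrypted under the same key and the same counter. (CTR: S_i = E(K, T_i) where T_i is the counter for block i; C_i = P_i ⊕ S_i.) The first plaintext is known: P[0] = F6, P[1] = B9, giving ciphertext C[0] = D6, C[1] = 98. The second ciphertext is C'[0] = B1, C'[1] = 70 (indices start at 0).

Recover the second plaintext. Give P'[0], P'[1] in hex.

P'[0] = 91, P'[1] = 51

In CTR with a reused counter, both messages share the same keystream S_i, so C_i ⊕ C'_i = P_i ⊕ P'_i and thus P'_i = P_i ⊕ C_i ⊕ C'_i.
P'[0]: F6 ⊕ D6 ⊕ B1 = 91.
P'[1]: B9 ⊕ 98 ⊕ 70 = 51.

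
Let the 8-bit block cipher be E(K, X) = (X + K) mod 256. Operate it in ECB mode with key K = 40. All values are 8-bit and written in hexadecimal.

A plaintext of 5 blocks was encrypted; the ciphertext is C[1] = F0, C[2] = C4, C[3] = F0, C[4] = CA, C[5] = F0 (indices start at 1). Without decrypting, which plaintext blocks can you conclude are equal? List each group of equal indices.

ECB encrypts each block independently with the same key, so equal ciphertext blocks imply equal plaintext blocks.
C[1] = C[3] = C[5] = F0, so P[1] = P[3] = P[5].

P[1] = P[3] = P[5]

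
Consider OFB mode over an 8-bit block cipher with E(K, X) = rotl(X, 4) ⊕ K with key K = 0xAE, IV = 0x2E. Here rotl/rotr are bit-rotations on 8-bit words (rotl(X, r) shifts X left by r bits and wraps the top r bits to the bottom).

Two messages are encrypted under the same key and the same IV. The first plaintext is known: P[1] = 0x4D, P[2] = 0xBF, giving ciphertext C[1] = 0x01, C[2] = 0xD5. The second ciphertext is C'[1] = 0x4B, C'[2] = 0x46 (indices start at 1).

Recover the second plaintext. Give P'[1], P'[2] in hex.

P'[1] = 0x07, P'[2] = 0x2C

In OFB with a reused IV, both messages share the same keystream S_i, so C_i ⊕ C'_i = P_i ⊕ P'_i and thus P'_i = P_i ⊕ C_i ⊕ C'_i.
P'[1]: 0x4D ⊕ 0x01 ⊕ 0x4B = 0x07.
P'[2]: 0xBF ⊕ 0xD5 ⊕ 0x46 = 0x2C.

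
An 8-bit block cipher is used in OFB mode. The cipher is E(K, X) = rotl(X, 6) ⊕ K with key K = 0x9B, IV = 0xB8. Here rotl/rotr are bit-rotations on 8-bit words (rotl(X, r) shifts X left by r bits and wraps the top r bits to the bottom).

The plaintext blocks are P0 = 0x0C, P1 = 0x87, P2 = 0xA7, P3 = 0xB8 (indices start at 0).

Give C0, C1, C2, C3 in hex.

C0 = 0xB9, C1 = 0x71, C2 = 0x81, C3 = 0xAA

OFB encryption: S_i = E(K, S_{i−1}) with S_{−1} = IV; C_i = P_i ⊕ S_i.
C0: S = E(K, 0xB8) = 0xB5; 0x0C ⊕ 0xB5 = 0xB9.
C1: S = E(K, 0xB5) = 0xF6; 0x87 ⊕ 0xF6 = 0x71.
C2: S = E(K, 0xF6) = 0x26; 0xA7 ⊕ 0x26 = 0x81.
C3: S = E(K, 0x26) = 0x12; 0xB8 ⊕ 0x12 = 0xAA.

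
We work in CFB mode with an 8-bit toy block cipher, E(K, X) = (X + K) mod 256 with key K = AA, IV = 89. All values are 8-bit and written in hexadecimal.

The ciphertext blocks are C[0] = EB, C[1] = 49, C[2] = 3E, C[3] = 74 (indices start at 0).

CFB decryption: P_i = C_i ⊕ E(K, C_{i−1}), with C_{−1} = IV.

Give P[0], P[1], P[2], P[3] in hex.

P[0]: E(K, 89) = 33; EB ⊕ 33 = D8.
P[1]: E(K, EB) = 95; 49 ⊕ 95 = DC.
P[2]: E(K, 49) = F3; 3E ⊕ F3 = CD.
P[3]: E(K, 3E) = E8; 74 ⊕ E8 = 9C.

P[0] = D8, P[1] = DC, P[2] = CD, P[3] = 9C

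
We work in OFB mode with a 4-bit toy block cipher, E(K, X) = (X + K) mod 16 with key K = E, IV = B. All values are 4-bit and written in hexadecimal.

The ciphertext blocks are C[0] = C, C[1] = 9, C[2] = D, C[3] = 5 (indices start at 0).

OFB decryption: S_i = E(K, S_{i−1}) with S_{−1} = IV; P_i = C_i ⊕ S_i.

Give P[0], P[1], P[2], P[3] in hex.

P[0] = 5, P[1] = E, P[2] = 8, P[3] = 6

P[0]: S = E(K, B) = 9; C ⊕ 9 = 5.
P[1]: S = E(K, 9) = 7; 9 ⊕ 7 = E.
P[2]: S = E(K, 7) = 5; D ⊕ 5 = 8.
P[3]: S = E(K, 5) = 3; 5 ⊕ 3 = 6.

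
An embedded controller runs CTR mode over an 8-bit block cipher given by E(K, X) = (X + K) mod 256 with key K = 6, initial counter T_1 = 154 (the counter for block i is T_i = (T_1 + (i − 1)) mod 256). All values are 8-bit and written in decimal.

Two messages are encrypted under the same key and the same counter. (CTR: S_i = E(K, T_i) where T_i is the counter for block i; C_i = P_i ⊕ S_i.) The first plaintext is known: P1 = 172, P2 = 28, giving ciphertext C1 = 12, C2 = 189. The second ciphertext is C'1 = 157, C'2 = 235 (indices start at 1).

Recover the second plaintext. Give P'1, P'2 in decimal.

In CTR with a reused counter, both messages share the same keystream S_i, so C_i ⊕ C'_i = P_i ⊕ P'_i and thus P'_i = P_i ⊕ C_i ⊕ C'_i.
P'1: 172 ⊕ 12 ⊕ 157 = 61.
P'2: 28 ⊕ 189 ⊕ 235 = 74.

P'1 = 61, P'2 = 74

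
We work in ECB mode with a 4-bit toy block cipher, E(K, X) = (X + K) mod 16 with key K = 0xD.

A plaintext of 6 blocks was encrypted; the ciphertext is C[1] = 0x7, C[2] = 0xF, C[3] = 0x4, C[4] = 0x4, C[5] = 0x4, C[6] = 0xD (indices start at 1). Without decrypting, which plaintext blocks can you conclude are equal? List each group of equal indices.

P[3] = P[4] = P[5]

ECB encrypts each block independently with the same key, so equal ciphertext blocks imply equal plaintext blocks.
C[3] = C[4] = C[5] = 0x4, so P[3] = P[4] = P[5].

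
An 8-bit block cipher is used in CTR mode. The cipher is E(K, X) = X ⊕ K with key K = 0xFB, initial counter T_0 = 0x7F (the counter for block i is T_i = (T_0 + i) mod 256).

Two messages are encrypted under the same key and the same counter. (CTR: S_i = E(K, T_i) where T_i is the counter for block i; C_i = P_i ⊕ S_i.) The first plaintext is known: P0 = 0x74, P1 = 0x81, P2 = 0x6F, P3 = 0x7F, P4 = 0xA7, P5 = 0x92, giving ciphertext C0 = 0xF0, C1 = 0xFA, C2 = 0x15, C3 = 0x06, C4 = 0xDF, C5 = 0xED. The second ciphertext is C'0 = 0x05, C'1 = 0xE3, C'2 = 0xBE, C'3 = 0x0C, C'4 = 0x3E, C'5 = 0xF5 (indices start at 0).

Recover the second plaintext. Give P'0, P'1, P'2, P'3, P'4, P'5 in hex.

In CTR with a reused counter, both messages share the same keystream S_i, so C_i ⊕ C'_i = P_i ⊕ P'_i and thus P'_i = P_i ⊕ C_i ⊕ C'_i.
P'0: 0x74 ⊕ 0xF0 ⊕ 0x05 = 0x81.
P'1: 0x81 ⊕ 0xFA ⊕ 0xE3 = 0x98.
P'2: 0x6F ⊕ 0x15 ⊕ 0xBE = 0xC4.
P'3: 0x7F ⊕ 0x06 ⊕ 0x0C = 0x75.
P'4: 0xA7 ⊕ 0xDF ⊕ 0x3E = 0x46.
P'5: 0x92 ⊕ 0xED ⊕ 0xF5 = 0x8A.

P'0 = 0x81, P'1 = 0x98, P'2 = 0xC4, P'3 = 0x75, P'4 = 0x46, P'5 = 0x8A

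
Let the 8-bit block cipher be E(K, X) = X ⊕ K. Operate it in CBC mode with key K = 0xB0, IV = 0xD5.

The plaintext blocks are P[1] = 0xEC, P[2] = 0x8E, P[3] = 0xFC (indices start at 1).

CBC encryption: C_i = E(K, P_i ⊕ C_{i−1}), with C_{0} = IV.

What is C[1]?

C[1]: P[1] ⊕ 0xD5 = 0x39; E(K, 0x39) = 0x89.

C[1] = 0x89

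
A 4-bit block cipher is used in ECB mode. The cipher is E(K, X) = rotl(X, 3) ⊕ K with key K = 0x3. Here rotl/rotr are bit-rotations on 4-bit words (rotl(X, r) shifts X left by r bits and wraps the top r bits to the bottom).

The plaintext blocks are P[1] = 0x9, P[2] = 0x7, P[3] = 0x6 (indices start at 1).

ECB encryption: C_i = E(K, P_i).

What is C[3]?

C[3] = 0x0

C[3]: E(K, 0x6) = 0x0.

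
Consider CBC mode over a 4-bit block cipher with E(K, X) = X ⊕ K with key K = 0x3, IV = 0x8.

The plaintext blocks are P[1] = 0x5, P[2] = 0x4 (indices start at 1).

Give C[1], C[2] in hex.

CBC encryption: C_i = E(K, P_i ⊕ C_{i−1}), with C_{0} = IV.
C[1]: P[1] ⊕ 0x8 = 0xD; E(K, 0xD) = 0xE.
C[2]: P[2] ⊕ 0xE = 0xA; E(K, 0xA) = 0x9.

C[1] = 0xE, C[2] = 0x9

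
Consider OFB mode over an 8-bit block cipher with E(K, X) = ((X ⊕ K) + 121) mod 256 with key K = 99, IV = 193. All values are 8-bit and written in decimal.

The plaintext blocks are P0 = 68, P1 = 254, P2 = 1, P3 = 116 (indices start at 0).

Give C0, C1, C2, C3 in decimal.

C0 = 95, C1 = 15, C2 = 10, C3 = 149

OFB encryption: S_i = E(K, S_{i−1}) with S_{−1} = IV; C_i = P_i ⊕ S_i.
C0: S = E(K, 193) = 27; 68 ⊕ 27 = 95.
C1: S = E(K, 27) = 241; 254 ⊕ 241 = 15.
C2: S = E(K, 241) = 11; 1 ⊕ 11 = 10.
C3: S = E(K, 11) = 225; 116 ⊕ 225 = 149.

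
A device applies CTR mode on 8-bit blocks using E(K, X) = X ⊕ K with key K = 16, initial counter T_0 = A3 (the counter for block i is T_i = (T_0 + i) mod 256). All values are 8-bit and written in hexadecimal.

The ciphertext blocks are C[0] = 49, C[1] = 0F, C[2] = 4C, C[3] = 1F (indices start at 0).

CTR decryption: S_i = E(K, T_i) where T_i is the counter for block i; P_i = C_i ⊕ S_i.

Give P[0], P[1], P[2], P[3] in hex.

P[0] = FC, P[1] = BD, P[2] = FF, P[3] = AF

P[0]: T = A3, S = E(K, T) = B5; 49 ⊕ B5 = FC.
P[1]: T = A4, S = E(K, T) = B2; 0F ⊕ B2 = BD.
P[2]: T = A5, S = E(K, T) = B3; 4C ⊕ B3 = FF.
P[3]: T = A6, S = E(K, T) = B0; 1F ⊕ B0 = AF.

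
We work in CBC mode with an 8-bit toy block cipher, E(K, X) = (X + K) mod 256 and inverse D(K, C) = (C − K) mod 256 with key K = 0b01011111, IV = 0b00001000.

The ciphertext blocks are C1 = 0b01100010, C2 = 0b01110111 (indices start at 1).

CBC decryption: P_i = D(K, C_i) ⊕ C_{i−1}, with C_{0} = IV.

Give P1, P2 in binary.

P1 = 0b00001011, P2 = 0b01111010

P1: D(K, 0b01100010) = 0b00000011; 0b00000011 ⊕ 0b00001000 = 0b00001011.
P2: D(K, 0b01110111) = 0b00011000; 0b00011000 ⊕ 0b01100010 = 0b01111010.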